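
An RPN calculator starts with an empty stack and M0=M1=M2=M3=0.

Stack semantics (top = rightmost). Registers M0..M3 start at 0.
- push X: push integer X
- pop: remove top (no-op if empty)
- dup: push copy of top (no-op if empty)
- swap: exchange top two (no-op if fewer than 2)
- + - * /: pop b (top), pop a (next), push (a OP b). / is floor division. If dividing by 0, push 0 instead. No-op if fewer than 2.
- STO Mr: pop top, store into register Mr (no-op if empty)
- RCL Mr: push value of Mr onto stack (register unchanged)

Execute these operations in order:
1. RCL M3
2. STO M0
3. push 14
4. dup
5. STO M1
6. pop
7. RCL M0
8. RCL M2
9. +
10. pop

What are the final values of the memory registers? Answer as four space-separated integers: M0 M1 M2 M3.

After op 1 (RCL M3): stack=[0] mem=[0,0,0,0]
After op 2 (STO M0): stack=[empty] mem=[0,0,0,0]
After op 3 (push 14): stack=[14] mem=[0,0,0,0]
After op 4 (dup): stack=[14,14] mem=[0,0,0,0]
After op 5 (STO M1): stack=[14] mem=[0,14,0,0]
After op 6 (pop): stack=[empty] mem=[0,14,0,0]
After op 7 (RCL M0): stack=[0] mem=[0,14,0,0]
After op 8 (RCL M2): stack=[0,0] mem=[0,14,0,0]
After op 9 (+): stack=[0] mem=[0,14,0,0]
After op 10 (pop): stack=[empty] mem=[0,14,0,0]

Answer: 0 14 0 0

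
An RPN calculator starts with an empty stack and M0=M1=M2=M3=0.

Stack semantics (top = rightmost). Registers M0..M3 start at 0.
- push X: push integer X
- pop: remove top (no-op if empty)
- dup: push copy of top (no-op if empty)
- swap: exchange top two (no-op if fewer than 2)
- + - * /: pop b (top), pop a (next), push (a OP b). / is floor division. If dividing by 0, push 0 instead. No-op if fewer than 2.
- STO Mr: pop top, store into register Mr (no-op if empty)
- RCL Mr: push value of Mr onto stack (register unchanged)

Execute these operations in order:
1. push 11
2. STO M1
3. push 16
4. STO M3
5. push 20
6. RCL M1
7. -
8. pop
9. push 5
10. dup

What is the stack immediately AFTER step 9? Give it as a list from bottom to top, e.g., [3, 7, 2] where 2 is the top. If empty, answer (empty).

After op 1 (push 11): stack=[11] mem=[0,0,0,0]
After op 2 (STO M1): stack=[empty] mem=[0,11,0,0]
After op 3 (push 16): stack=[16] mem=[0,11,0,0]
After op 4 (STO M3): stack=[empty] mem=[0,11,0,16]
After op 5 (push 20): stack=[20] mem=[0,11,0,16]
After op 6 (RCL M1): stack=[20,11] mem=[0,11,0,16]
After op 7 (-): stack=[9] mem=[0,11,0,16]
After op 8 (pop): stack=[empty] mem=[0,11,0,16]
After op 9 (push 5): stack=[5] mem=[0,11,0,16]

[5]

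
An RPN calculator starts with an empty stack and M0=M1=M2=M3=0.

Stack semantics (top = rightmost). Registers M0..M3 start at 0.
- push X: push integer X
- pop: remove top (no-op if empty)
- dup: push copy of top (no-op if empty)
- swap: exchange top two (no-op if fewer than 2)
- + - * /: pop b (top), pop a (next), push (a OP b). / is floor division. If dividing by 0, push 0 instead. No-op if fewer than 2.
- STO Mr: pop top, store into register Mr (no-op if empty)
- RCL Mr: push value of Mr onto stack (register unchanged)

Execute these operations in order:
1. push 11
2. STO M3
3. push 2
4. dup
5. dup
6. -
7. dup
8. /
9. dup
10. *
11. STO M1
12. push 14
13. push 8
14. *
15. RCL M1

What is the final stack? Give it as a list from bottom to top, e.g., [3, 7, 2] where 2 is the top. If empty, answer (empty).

Answer: [2, 112, 0]

Derivation:
After op 1 (push 11): stack=[11] mem=[0,0,0,0]
After op 2 (STO M3): stack=[empty] mem=[0,0,0,11]
After op 3 (push 2): stack=[2] mem=[0,0,0,11]
After op 4 (dup): stack=[2,2] mem=[0,0,0,11]
After op 5 (dup): stack=[2,2,2] mem=[0,0,0,11]
After op 6 (-): stack=[2,0] mem=[0,0,0,11]
After op 7 (dup): stack=[2,0,0] mem=[0,0,0,11]
After op 8 (/): stack=[2,0] mem=[0,0,0,11]
After op 9 (dup): stack=[2,0,0] mem=[0,0,0,11]
After op 10 (*): stack=[2,0] mem=[0,0,0,11]
After op 11 (STO M1): stack=[2] mem=[0,0,0,11]
After op 12 (push 14): stack=[2,14] mem=[0,0,0,11]
After op 13 (push 8): stack=[2,14,8] mem=[0,0,0,11]
After op 14 (*): stack=[2,112] mem=[0,0,0,11]
After op 15 (RCL M1): stack=[2,112,0] mem=[0,0,0,11]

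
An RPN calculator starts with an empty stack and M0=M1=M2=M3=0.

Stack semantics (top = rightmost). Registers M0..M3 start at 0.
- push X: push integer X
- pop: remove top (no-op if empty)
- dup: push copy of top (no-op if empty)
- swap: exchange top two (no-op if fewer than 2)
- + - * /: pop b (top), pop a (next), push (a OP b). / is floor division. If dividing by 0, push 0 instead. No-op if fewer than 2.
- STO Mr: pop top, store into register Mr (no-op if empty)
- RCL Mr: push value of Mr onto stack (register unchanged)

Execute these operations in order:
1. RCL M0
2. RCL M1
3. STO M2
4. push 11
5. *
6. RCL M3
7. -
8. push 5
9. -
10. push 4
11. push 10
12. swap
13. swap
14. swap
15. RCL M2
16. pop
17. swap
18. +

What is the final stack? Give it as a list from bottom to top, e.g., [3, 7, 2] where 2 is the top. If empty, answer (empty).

Answer: [-5, 14]

Derivation:
After op 1 (RCL M0): stack=[0] mem=[0,0,0,0]
After op 2 (RCL M1): stack=[0,0] mem=[0,0,0,0]
After op 3 (STO M2): stack=[0] mem=[0,0,0,0]
After op 4 (push 11): stack=[0,11] mem=[0,0,0,0]
After op 5 (*): stack=[0] mem=[0,0,0,0]
After op 6 (RCL M3): stack=[0,0] mem=[0,0,0,0]
After op 7 (-): stack=[0] mem=[0,0,0,0]
After op 8 (push 5): stack=[0,5] mem=[0,0,0,0]
After op 9 (-): stack=[-5] mem=[0,0,0,0]
After op 10 (push 4): stack=[-5,4] mem=[0,0,0,0]
After op 11 (push 10): stack=[-5,4,10] mem=[0,0,0,0]
After op 12 (swap): stack=[-5,10,4] mem=[0,0,0,0]
After op 13 (swap): stack=[-5,4,10] mem=[0,0,0,0]
After op 14 (swap): stack=[-5,10,4] mem=[0,0,0,0]
After op 15 (RCL M2): stack=[-5,10,4,0] mem=[0,0,0,0]
After op 16 (pop): stack=[-5,10,4] mem=[0,0,0,0]
After op 17 (swap): stack=[-5,4,10] mem=[0,0,0,0]
After op 18 (+): stack=[-5,14] mem=[0,0,0,0]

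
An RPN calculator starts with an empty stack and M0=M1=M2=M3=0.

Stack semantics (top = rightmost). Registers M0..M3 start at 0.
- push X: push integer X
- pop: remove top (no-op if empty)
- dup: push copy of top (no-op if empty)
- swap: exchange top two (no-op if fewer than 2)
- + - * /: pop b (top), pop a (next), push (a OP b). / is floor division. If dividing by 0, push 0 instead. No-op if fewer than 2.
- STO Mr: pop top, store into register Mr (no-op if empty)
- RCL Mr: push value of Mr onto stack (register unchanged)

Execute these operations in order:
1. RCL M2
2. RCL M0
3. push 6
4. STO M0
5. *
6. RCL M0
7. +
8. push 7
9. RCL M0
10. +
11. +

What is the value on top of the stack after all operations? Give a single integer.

Answer: 19

Derivation:
After op 1 (RCL M2): stack=[0] mem=[0,0,0,0]
After op 2 (RCL M0): stack=[0,0] mem=[0,0,0,0]
After op 3 (push 6): stack=[0,0,6] mem=[0,0,0,0]
After op 4 (STO M0): stack=[0,0] mem=[6,0,0,0]
After op 5 (*): stack=[0] mem=[6,0,0,0]
After op 6 (RCL M0): stack=[0,6] mem=[6,0,0,0]
After op 7 (+): stack=[6] mem=[6,0,0,0]
After op 8 (push 7): stack=[6,7] mem=[6,0,0,0]
After op 9 (RCL M0): stack=[6,7,6] mem=[6,0,0,0]
After op 10 (+): stack=[6,13] mem=[6,0,0,0]
After op 11 (+): stack=[19] mem=[6,0,0,0]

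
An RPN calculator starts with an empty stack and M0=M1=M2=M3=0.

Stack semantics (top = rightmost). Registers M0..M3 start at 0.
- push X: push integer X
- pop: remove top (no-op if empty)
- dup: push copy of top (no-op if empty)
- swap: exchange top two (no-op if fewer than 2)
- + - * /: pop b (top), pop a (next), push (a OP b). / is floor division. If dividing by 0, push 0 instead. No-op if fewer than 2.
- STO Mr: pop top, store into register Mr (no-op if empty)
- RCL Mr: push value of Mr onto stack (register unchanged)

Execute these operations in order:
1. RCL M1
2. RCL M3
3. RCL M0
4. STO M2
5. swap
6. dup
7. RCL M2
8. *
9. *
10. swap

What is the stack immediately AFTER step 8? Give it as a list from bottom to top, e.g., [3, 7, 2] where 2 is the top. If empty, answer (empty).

After op 1 (RCL M1): stack=[0] mem=[0,0,0,0]
After op 2 (RCL M3): stack=[0,0] mem=[0,0,0,0]
After op 3 (RCL M0): stack=[0,0,0] mem=[0,0,0,0]
After op 4 (STO M2): stack=[0,0] mem=[0,0,0,0]
After op 5 (swap): stack=[0,0] mem=[0,0,0,0]
After op 6 (dup): stack=[0,0,0] mem=[0,0,0,0]
After op 7 (RCL M2): stack=[0,0,0,0] mem=[0,0,0,0]
After op 8 (*): stack=[0,0,0] mem=[0,0,0,0]

[0, 0, 0]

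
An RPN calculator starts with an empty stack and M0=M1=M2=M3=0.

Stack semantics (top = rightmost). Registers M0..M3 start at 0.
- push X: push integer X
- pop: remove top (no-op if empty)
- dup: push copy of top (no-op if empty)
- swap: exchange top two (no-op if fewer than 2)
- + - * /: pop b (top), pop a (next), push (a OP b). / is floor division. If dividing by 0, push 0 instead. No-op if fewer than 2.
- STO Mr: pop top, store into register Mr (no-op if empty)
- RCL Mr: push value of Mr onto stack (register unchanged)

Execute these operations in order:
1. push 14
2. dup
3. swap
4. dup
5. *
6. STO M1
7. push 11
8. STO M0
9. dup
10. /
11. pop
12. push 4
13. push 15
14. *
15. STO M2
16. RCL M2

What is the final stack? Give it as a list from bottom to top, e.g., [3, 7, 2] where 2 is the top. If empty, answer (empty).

After op 1 (push 14): stack=[14] mem=[0,0,0,0]
After op 2 (dup): stack=[14,14] mem=[0,0,0,0]
After op 3 (swap): stack=[14,14] mem=[0,0,0,0]
After op 4 (dup): stack=[14,14,14] mem=[0,0,0,0]
After op 5 (*): stack=[14,196] mem=[0,0,0,0]
After op 6 (STO M1): stack=[14] mem=[0,196,0,0]
After op 7 (push 11): stack=[14,11] mem=[0,196,0,0]
After op 8 (STO M0): stack=[14] mem=[11,196,0,0]
After op 9 (dup): stack=[14,14] mem=[11,196,0,0]
After op 10 (/): stack=[1] mem=[11,196,0,0]
After op 11 (pop): stack=[empty] mem=[11,196,0,0]
After op 12 (push 4): stack=[4] mem=[11,196,0,0]
After op 13 (push 15): stack=[4,15] mem=[11,196,0,0]
After op 14 (*): stack=[60] mem=[11,196,0,0]
After op 15 (STO M2): stack=[empty] mem=[11,196,60,0]
After op 16 (RCL M2): stack=[60] mem=[11,196,60,0]

Answer: [60]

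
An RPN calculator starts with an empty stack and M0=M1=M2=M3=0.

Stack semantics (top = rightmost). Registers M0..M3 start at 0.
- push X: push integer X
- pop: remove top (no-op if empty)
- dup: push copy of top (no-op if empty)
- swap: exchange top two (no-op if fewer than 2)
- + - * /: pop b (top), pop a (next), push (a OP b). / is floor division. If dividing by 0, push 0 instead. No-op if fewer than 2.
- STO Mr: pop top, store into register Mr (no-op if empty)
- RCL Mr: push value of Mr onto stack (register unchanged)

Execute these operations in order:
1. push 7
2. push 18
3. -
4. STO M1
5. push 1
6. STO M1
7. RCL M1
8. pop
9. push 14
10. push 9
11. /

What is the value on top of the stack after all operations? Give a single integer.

After op 1 (push 7): stack=[7] mem=[0,0,0,0]
After op 2 (push 18): stack=[7,18] mem=[0,0,0,0]
After op 3 (-): stack=[-11] mem=[0,0,0,0]
After op 4 (STO M1): stack=[empty] mem=[0,-11,0,0]
After op 5 (push 1): stack=[1] mem=[0,-11,0,0]
After op 6 (STO M1): stack=[empty] mem=[0,1,0,0]
After op 7 (RCL M1): stack=[1] mem=[0,1,0,0]
After op 8 (pop): stack=[empty] mem=[0,1,0,0]
After op 9 (push 14): stack=[14] mem=[0,1,0,0]
After op 10 (push 9): stack=[14,9] mem=[0,1,0,0]
After op 11 (/): stack=[1] mem=[0,1,0,0]

Answer: 1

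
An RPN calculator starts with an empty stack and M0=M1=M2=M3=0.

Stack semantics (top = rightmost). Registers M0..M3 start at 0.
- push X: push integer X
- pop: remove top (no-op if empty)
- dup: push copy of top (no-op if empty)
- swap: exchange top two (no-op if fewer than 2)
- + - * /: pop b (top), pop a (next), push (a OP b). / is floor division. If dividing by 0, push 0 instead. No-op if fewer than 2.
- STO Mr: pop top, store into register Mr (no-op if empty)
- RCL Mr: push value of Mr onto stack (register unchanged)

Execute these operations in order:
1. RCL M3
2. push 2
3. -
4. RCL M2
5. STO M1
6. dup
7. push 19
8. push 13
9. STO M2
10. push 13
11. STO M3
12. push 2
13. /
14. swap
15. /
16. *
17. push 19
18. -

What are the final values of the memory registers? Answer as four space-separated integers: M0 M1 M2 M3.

After op 1 (RCL M3): stack=[0] mem=[0,0,0,0]
After op 2 (push 2): stack=[0,2] mem=[0,0,0,0]
After op 3 (-): stack=[-2] mem=[0,0,0,0]
After op 4 (RCL M2): stack=[-2,0] mem=[0,0,0,0]
After op 5 (STO M1): stack=[-2] mem=[0,0,0,0]
After op 6 (dup): stack=[-2,-2] mem=[0,0,0,0]
After op 7 (push 19): stack=[-2,-2,19] mem=[0,0,0,0]
After op 8 (push 13): stack=[-2,-2,19,13] mem=[0,0,0,0]
After op 9 (STO M2): stack=[-2,-2,19] mem=[0,0,13,0]
After op 10 (push 13): stack=[-2,-2,19,13] mem=[0,0,13,0]
After op 11 (STO M3): stack=[-2,-2,19] mem=[0,0,13,13]
After op 12 (push 2): stack=[-2,-2,19,2] mem=[0,0,13,13]
After op 13 (/): stack=[-2,-2,9] mem=[0,0,13,13]
After op 14 (swap): stack=[-2,9,-2] mem=[0,0,13,13]
After op 15 (/): stack=[-2,-5] mem=[0,0,13,13]
After op 16 (*): stack=[10] mem=[0,0,13,13]
After op 17 (push 19): stack=[10,19] mem=[0,0,13,13]
After op 18 (-): stack=[-9] mem=[0,0,13,13]

Answer: 0 0 13 13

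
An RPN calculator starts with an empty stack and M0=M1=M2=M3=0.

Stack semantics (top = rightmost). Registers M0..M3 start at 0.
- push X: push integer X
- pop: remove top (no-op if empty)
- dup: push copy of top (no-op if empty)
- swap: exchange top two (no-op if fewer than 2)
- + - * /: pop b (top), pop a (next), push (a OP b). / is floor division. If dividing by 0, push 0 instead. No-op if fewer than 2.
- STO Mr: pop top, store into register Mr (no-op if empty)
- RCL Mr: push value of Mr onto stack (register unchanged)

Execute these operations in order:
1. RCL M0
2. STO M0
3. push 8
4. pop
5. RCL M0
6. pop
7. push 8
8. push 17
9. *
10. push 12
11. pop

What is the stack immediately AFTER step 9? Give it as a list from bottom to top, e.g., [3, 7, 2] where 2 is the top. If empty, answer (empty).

After op 1 (RCL M0): stack=[0] mem=[0,0,0,0]
After op 2 (STO M0): stack=[empty] mem=[0,0,0,0]
After op 3 (push 8): stack=[8] mem=[0,0,0,0]
After op 4 (pop): stack=[empty] mem=[0,0,0,0]
After op 5 (RCL M0): stack=[0] mem=[0,0,0,0]
After op 6 (pop): stack=[empty] mem=[0,0,0,0]
After op 7 (push 8): stack=[8] mem=[0,0,0,0]
After op 8 (push 17): stack=[8,17] mem=[0,0,0,0]
After op 9 (*): stack=[136] mem=[0,0,0,0]

[136]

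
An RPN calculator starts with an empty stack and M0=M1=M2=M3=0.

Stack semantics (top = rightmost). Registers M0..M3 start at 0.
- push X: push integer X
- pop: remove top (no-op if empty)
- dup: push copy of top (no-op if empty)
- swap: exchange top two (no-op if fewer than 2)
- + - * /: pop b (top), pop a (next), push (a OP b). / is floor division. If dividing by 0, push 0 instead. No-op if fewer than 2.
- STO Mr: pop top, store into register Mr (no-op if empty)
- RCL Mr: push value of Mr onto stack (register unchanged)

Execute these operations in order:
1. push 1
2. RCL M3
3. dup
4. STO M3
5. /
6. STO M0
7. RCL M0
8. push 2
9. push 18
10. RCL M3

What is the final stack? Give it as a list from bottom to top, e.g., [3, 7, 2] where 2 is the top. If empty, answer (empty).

Answer: [0, 2, 18, 0]

Derivation:
After op 1 (push 1): stack=[1] mem=[0,0,0,0]
After op 2 (RCL M3): stack=[1,0] mem=[0,0,0,0]
After op 3 (dup): stack=[1,0,0] mem=[0,0,0,0]
After op 4 (STO M3): stack=[1,0] mem=[0,0,0,0]
After op 5 (/): stack=[0] mem=[0,0,0,0]
After op 6 (STO M0): stack=[empty] mem=[0,0,0,0]
After op 7 (RCL M0): stack=[0] mem=[0,0,0,0]
After op 8 (push 2): stack=[0,2] mem=[0,0,0,0]
After op 9 (push 18): stack=[0,2,18] mem=[0,0,0,0]
After op 10 (RCL M3): stack=[0,2,18,0] mem=[0,0,0,0]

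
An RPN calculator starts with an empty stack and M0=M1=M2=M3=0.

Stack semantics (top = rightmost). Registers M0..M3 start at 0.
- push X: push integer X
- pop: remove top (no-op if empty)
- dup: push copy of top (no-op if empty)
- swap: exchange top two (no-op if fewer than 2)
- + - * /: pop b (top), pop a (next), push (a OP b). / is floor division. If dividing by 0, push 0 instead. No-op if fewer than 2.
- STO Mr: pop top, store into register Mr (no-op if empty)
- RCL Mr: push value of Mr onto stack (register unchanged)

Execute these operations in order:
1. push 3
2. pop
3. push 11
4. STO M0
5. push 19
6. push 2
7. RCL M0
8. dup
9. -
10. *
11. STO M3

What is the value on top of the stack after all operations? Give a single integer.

Answer: 19

Derivation:
After op 1 (push 3): stack=[3] mem=[0,0,0,0]
After op 2 (pop): stack=[empty] mem=[0,0,0,0]
After op 3 (push 11): stack=[11] mem=[0,0,0,0]
After op 4 (STO M0): stack=[empty] mem=[11,0,0,0]
After op 5 (push 19): stack=[19] mem=[11,0,0,0]
After op 6 (push 2): stack=[19,2] mem=[11,0,0,0]
After op 7 (RCL M0): stack=[19,2,11] mem=[11,0,0,0]
After op 8 (dup): stack=[19,2,11,11] mem=[11,0,0,0]
After op 9 (-): stack=[19,2,0] mem=[11,0,0,0]
After op 10 (*): stack=[19,0] mem=[11,0,0,0]
After op 11 (STO M3): stack=[19] mem=[11,0,0,0]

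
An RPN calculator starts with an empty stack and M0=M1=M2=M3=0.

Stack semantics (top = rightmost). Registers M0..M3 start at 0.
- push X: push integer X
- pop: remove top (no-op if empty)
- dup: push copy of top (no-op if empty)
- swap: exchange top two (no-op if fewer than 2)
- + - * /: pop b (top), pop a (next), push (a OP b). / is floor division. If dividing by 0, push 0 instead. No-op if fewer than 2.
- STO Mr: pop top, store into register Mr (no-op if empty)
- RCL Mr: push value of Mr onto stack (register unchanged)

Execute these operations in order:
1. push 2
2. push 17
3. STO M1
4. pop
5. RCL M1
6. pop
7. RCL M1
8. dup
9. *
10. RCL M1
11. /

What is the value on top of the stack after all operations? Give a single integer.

Answer: 17

Derivation:
After op 1 (push 2): stack=[2] mem=[0,0,0,0]
After op 2 (push 17): stack=[2,17] mem=[0,0,0,0]
After op 3 (STO M1): stack=[2] mem=[0,17,0,0]
After op 4 (pop): stack=[empty] mem=[0,17,0,0]
After op 5 (RCL M1): stack=[17] mem=[0,17,0,0]
After op 6 (pop): stack=[empty] mem=[0,17,0,0]
After op 7 (RCL M1): stack=[17] mem=[0,17,0,0]
After op 8 (dup): stack=[17,17] mem=[0,17,0,0]
After op 9 (*): stack=[289] mem=[0,17,0,0]
After op 10 (RCL M1): stack=[289,17] mem=[0,17,0,0]
After op 11 (/): stack=[17] mem=[0,17,0,0]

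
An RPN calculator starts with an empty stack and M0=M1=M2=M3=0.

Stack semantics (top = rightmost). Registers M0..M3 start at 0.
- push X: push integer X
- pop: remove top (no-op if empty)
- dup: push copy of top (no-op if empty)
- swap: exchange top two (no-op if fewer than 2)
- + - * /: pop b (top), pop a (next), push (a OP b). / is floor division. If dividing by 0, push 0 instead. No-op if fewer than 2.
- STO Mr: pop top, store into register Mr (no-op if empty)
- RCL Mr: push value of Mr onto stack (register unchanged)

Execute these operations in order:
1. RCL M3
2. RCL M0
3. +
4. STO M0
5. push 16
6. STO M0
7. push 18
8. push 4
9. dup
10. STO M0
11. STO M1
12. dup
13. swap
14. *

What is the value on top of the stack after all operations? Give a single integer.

Answer: 324

Derivation:
After op 1 (RCL M3): stack=[0] mem=[0,0,0,0]
After op 2 (RCL M0): stack=[0,0] mem=[0,0,0,0]
After op 3 (+): stack=[0] mem=[0,0,0,0]
After op 4 (STO M0): stack=[empty] mem=[0,0,0,0]
After op 5 (push 16): stack=[16] mem=[0,0,0,0]
After op 6 (STO M0): stack=[empty] mem=[16,0,0,0]
After op 7 (push 18): stack=[18] mem=[16,0,0,0]
After op 8 (push 4): stack=[18,4] mem=[16,0,0,0]
After op 9 (dup): stack=[18,4,4] mem=[16,0,0,0]
After op 10 (STO M0): stack=[18,4] mem=[4,0,0,0]
After op 11 (STO M1): stack=[18] mem=[4,4,0,0]
After op 12 (dup): stack=[18,18] mem=[4,4,0,0]
After op 13 (swap): stack=[18,18] mem=[4,4,0,0]
After op 14 (*): stack=[324] mem=[4,4,0,0]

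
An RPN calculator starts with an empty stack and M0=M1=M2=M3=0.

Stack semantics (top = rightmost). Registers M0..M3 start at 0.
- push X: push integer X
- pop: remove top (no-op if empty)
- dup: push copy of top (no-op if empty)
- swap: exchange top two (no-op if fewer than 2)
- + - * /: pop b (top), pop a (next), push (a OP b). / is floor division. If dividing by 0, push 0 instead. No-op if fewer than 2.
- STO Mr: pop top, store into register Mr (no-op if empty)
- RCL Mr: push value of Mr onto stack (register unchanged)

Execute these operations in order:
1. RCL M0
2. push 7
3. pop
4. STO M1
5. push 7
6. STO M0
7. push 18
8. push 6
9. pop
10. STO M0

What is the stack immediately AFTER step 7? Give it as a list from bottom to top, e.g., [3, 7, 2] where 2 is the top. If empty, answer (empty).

After op 1 (RCL M0): stack=[0] mem=[0,0,0,0]
After op 2 (push 7): stack=[0,7] mem=[0,0,0,0]
After op 3 (pop): stack=[0] mem=[0,0,0,0]
After op 4 (STO M1): stack=[empty] mem=[0,0,0,0]
After op 5 (push 7): stack=[7] mem=[0,0,0,0]
After op 6 (STO M0): stack=[empty] mem=[7,0,0,0]
After op 7 (push 18): stack=[18] mem=[7,0,0,0]

[18]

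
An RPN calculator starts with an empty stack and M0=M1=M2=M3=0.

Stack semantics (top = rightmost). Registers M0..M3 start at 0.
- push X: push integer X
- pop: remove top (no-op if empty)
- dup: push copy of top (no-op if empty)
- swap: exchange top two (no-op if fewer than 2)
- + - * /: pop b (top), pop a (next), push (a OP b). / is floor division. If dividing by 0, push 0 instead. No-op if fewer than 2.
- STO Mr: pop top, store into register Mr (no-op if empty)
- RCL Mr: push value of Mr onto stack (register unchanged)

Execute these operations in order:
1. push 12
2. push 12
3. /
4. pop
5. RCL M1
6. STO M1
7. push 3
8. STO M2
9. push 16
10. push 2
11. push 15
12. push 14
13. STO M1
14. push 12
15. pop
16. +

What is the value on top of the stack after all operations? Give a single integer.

After op 1 (push 12): stack=[12] mem=[0,0,0,0]
After op 2 (push 12): stack=[12,12] mem=[0,0,0,0]
After op 3 (/): stack=[1] mem=[0,0,0,0]
After op 4 (pop): stack=[empty] mem=[0,0,0,0]
After op 5 (RCL M1): stack=[0] mem=[0,0,0,0]
After op 6 (STO M1): stack=[empty] mem=[0,0,0,0]
After op 7 (push 3): stack=[3] mem=[0,0,0,0]
After op 8 (STO M2): stack=[empty] mem=[0,0,3,0]
After op 9 (push 16): stack=[16] mem=[0,0,3,0]
After op 10 (push 2): stack=[16,2] mem=[0,0,3,0]
After op 11 (push 15): stack=[16,2,15] mem=[0,0,3,0]
After op 12 (push 14): stack=[16,2,15,14] mem=[0,0,3,0]
After op 13 (STO M1): stack=[16,2,15] mem=[0,14,3,0]
After op 14 (push 12): stack=[16,2,15,12] mem=[0,14,3,0]
After op 15 (pop): stack=[16,2,15] mem=[0,14,3,0]
After op 16 (+): stack=[16,17] mem=[0,14,3,0]

Answer: 17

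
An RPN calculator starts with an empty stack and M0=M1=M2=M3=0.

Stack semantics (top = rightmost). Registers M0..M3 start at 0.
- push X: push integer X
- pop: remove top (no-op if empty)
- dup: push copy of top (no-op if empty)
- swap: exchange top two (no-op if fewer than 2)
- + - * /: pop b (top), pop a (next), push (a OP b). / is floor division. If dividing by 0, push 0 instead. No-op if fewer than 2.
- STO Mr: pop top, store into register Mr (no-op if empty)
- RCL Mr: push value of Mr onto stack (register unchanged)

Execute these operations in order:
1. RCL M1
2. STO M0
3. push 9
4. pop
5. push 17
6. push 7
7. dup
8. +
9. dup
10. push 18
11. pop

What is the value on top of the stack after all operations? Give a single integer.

Answer: 14

Derivation:
After op 1 (RCL M1): stack=[0] mem=[0,0,0,0]
After op 2 (STO M0): stack=[empty] mem=[0,0,0,0]
After op 3 (push 9): stack=[9] mem=[0,0,0,0]
After op 4 (pop): stack=[empty] mem=[0,0,0,0]
After op 5 (push 17): stack=[17] mem=[0,0,0,0]
After op 6 (push 7): stack=[17,7] mem=[0,0,0,0]
After op 7 (dup): stack=[17,7,7] mem=[0,0,0,0]
After op 8 (+): stack=[17,14] mem=[0,0,0,0]
After op 9 (dup): stack=[17,14,14] mem=[0,0,0,0]
After op 10 (push 18): stack=[17,14,14,18] mem=[0,0,0,0]
After op 11 (pop): stack=[17,14,14] mem=[0,0,0,0]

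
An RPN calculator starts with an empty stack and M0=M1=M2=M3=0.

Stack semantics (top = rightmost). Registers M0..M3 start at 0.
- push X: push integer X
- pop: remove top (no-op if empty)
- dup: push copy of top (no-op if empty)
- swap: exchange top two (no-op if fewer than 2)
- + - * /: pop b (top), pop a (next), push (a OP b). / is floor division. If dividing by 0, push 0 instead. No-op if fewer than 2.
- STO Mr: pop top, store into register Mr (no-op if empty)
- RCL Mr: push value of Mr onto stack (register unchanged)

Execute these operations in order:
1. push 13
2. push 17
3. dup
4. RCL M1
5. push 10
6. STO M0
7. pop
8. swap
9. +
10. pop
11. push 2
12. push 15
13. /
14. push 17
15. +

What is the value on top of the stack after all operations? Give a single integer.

Answer: 17

Derivation:
After op 1 (push 13): stack=[13] mem=[0,0,0,0]
After op 2 (push 17): stack=[13,17] mem=[0,0,0,0]
After op 3 (dup): stack=[13,17,17] mem=[0,0,0,0]
After op 4 (RCL M1): stack=[13,17,17,0] mem=[0,0,0,0]
After op 5 (push 10): stack=[13,17,17,0,10] mem=[0,0,0,0]
After op 6 (STO M0): stack=[13,17,17,0] mem=[10,0,0,0]
After op 7 (pop): stack=[13,17,17] mem=[10,0,0,0]
After op 8 (swap): stack=[13,17,17] mem=[10,0,0,0]
After op 9 (+): stack=[13,34] mem=[10,0,0,0]
After op 10 (pop): stack=[13] mem=[10,0,0,0]
After op 11 (push 2): stack=[13,2] mem=[10,0,0,0]
After op 12 (push 15): stack=[13,2,15] mem=[10,0,0,0]
After op 13 (/): stack=[13,0] mem=[10,0,0,0]
After op 14 (push 17): stack=[13,0,17] mem=[10,0,0,0]
After op 15 (+): stack=[13,17] mem=[10,0,0,0]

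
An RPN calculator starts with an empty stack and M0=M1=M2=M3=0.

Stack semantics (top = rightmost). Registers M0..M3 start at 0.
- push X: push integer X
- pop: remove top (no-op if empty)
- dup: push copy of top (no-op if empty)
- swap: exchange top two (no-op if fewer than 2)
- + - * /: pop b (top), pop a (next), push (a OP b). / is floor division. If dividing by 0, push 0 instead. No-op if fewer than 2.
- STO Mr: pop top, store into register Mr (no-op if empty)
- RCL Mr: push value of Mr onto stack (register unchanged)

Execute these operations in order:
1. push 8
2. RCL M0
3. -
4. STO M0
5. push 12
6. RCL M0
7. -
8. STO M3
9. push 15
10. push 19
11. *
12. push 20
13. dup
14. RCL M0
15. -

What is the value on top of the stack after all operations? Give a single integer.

Answer: 12

Derivation:
After op 1 (push 8): stack=[8] mem=[0,0,0,0]
After op 2 (RCL M0): stack=[8,0] mem=[0,0,0,0]
After op 3 (-): stack=[8] mem=[0,0,0,0]
After op 4 (STO M0): stack=[empty] mem=[8,0,0,0]
After op 5 (push 12): stack=[12] mem=[8,0,0,0]
After op 6 (RCL M0): stack=[12,8] mem=[8,0,0,0]
After op 7 (-): stack=[4] mem=[8,0,0,0]
After op 8 (STO M3): stack=[empty] mem=[8,0,0,4]
After op 9 (push 15): stack=[15] mem=[8,0,0,4]
After op 10 (push 19): stack=[15,19] mem=[8,0,0,4]
After op 11 (*): stack=[285] mem=[8,0,0,4]
After op 12 (push 20): stack=[285,20] mem=[8,0,0,4]
After op 13 (dup): stack=[285,20,20] mem=[8,0,0,4]
After op 14 (RCL M0): stack=[285,20,20,8] mem=[8,0,0,4]
After op 15 (-): stack=[285,20,12] mem=[8,0,0,4]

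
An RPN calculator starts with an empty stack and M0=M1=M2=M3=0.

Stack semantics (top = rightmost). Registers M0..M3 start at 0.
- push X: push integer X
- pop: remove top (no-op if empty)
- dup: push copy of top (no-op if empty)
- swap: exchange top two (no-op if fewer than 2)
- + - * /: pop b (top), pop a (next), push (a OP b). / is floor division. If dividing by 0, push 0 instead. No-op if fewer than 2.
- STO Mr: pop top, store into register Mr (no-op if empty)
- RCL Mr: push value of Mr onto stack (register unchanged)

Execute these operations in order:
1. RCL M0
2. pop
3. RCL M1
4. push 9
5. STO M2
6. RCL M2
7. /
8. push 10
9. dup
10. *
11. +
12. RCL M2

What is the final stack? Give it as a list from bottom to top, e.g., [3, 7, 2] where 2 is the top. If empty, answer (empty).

After op 1 (RCL M0): stack=[0] mem=[0,0,0,0]
After op 2 (pop): stack=[empty] mem=[0,0,0,0]
After op 3 (RCL M1): stack=[0] mem=[0,0,0,0]
After op 4 (push 9): stack=[0,9] mem=[0,0,0,0]
After op 5 (STO M2): stack=[0] mem=[0,0,9,0]
After op 6 (RCL M2): stack=[0,9] mem=[0,0,9,0]
After op 7 (/): stack=[0] mem=[0,0,9,0]
After op 8 (push 10): stack=[0,10] mem=[0,0,9,0]
After op 9 (dup): stack=[0,10,10] mem=[0,0,9,0]
After op 10 (*): stack=[0,100] mem=[0,0,9,0]
After op 11 (+): stack=[100] mem=[0,0,9,0]
After op 12 (RCL M2): stack=[100,9] mem=[0,0,9,0]

Answer: [100, 9]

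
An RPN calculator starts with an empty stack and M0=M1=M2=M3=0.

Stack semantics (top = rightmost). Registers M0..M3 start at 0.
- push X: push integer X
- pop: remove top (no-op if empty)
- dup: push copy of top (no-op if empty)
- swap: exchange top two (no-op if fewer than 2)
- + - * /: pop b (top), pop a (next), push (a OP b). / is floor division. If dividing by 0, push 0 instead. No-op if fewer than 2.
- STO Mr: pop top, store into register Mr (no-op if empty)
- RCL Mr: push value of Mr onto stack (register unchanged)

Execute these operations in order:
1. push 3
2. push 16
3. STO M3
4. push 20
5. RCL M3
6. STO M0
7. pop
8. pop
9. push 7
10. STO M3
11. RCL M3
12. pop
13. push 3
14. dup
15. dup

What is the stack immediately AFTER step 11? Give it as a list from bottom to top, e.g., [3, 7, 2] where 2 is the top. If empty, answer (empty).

After op 1 (push 3): stack=[3] mem=[0,0,0,0]
After op 2 (push 16): stack=[3,16] mem=[0,0,0,0]
After op 3 (STO M3): stack=[3] mem=[0,0,0,16]
After op 4 (push 20): stack=[3,20] mem=[0,0,0,16]
After op 5 (RCL M3): stack=[3,20,16] mem=[0,0,0,16]
After op 6 (STO M0): stack=[3,20] mem=[16,0,0,16]
After op 7 (pop): stack=[3] mem=[16,0,0,16]
After op 8 (pop): stack=[empty] mem=[16,0,0,16]
After op 9 (push 7): stack=[7] mem=[16,0,0,16]
After op 10 (STO M3): stack=[empty] mem=[16,0,0,7]
After op 11 (RCL M3): stack=[7] mem=[16,0,0,7]

[7]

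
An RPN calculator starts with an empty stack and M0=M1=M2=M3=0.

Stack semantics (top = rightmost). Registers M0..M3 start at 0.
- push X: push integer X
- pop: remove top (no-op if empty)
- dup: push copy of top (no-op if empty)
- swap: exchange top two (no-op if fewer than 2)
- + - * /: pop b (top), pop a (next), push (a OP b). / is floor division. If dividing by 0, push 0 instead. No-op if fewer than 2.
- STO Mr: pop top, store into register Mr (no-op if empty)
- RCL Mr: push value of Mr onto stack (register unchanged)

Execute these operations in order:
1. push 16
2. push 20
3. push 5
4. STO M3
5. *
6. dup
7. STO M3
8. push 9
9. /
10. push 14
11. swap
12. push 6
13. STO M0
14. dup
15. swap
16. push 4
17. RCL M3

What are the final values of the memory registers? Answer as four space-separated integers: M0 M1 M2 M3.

After op 1 (push 16): stack=[16] mem=[0,0,0,0]
After op 2 (push 20): stack=[16,20] mem=[0,0,0,0]
After op 3 (push 5): stack=[16,20,5] mem=[0,0,0,0]
After op 4 (STO M3): stack=[16,20] mem=[0,0,0,5]
After op 5 (*): stack=[320] mem=[0,0,0,5]
After op 6 (dup): stack=[320,320] mem=[0,0,0,5]
After op 7 (STO M3): stack=[320] mem=[0,0,0,320]
After op 8 (push 9): stack=[320,9] mem=[0,0,0,320]
After op 9 (/): stack=[35] mem=[0,0,0,320]
After op 10 (push 14): stack=[35,14] mem=[0,0,0,320]
After op 11 (swap): stack=[14,35] mem=[0,0,0,320]
After op 12 (push 6): stack=[14,35,6] mem=[0,0,0,320]
After op 13 (STO M0): stack=[14,35] mem=[6,0,0,320]
After op 14 (dup): stack=[14,35,35] mem=[6,0,0,320]
After op 15 (swap): stack=[14,35,35] mem=[6,0,0,320]
After op 16 (push 4): stack=[14,35,35,4] mem=[6,0,0,320]
After op 17 (RCL M3): stack=[14,35,35,4,320] mem=[6,0,0,320]

Answer: 6 0 0 320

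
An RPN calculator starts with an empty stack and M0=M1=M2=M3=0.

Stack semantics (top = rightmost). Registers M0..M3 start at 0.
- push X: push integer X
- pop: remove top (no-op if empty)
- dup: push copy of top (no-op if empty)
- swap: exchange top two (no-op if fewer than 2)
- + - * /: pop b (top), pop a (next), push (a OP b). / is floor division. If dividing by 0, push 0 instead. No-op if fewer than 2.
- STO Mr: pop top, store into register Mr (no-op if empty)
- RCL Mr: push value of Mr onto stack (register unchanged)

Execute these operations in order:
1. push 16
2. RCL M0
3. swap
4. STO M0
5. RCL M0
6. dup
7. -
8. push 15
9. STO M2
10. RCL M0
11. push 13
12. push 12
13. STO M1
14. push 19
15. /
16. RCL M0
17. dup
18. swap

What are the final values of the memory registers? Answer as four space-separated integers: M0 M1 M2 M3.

Answer: 16 12 15 0

Derivation:
After op 1 (push 16): stack=[16] mem=[0,0,0,0]
After op 2 (RCL M0): stack=[16,0] mem=[0,0,0,0]
After op 3 (swap): stack=[0,16] mem=[0,0,0,0]
After op 4 (STO M0): stack=[0] mem=[16,0,0,0]
After op 5 (RCL M0): stack=[0,16] mem=[16,0,0,0]
After op 6 (dup): stack=[0,16,16] mem=[16,0,0,0]
After op 7 (-): stack=[0,0] mem=[16,0,0,0]
After op 8 (push 15): stack=[0,0,15] mem=[16,0,0,0]
After op 9 (STO M2): stack=[0,0] mem=[16,0,15,0]
After op 10 (RCL M0): stack=[0,0,16] mem=[16,0,15,0]
After op 11 (push 13): stack=[0,0,16,13] mem=[16,0,15,0]
After op 12 (push 12): stack=[0,0,16,13,12] mem=[16,0,15,0]
After op 13 (STO M1): stack=[0,0,16,13] mem=[16,12,15,0]
After op 14 (push 19): stack=[0,0,16,13,19] mem=[16,12,15,0]
After op 15 (/): stack=[0,0,16,0] mem=[16,12,15,0]
After op 16 (RCL M0): stack=[0,0,16,0,16] mem=[16,12,15,0]
After op 17 (dup): stack=[0,0,16,0,16,16] mem=[16,12,15,0]
After op 18 (swap): stack=[0,0,16,0,16,16] mem=[16,12,15,0]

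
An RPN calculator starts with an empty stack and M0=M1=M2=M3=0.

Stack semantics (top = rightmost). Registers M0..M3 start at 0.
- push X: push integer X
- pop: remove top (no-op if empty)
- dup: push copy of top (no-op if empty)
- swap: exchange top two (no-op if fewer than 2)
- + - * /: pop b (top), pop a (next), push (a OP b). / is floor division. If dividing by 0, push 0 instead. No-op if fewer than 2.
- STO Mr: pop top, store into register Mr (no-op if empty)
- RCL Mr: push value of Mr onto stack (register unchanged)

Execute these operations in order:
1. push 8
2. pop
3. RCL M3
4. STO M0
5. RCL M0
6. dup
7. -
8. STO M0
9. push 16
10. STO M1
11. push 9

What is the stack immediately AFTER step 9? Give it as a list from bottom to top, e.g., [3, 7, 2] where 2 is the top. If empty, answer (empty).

After op 1 (push 8): stack=[8] mem=[0,0,0,0]
After op 2 (pop): stack=[empty] mem=[0,0,0,0]
After op 3 (RCL M3): stack=[0] mem=[0,0,0,0]
After op 4 (STO M0): stack=[empty] mem=[0,0,0,0]
After op 5 (RCL M0): stack=[0] mem=[0,0,0,0]
After op 6 (dup): stack=[0,0] mem=[0,0,0,0]
After op 7 (-): stack=[0] mem=[0,0,0,0]
After op 8 (STO M0): stack=[empty] mem=[0,0,0,0]
After op 9 (push 16): stack=[16] mem=[0,0,0,0]

[16]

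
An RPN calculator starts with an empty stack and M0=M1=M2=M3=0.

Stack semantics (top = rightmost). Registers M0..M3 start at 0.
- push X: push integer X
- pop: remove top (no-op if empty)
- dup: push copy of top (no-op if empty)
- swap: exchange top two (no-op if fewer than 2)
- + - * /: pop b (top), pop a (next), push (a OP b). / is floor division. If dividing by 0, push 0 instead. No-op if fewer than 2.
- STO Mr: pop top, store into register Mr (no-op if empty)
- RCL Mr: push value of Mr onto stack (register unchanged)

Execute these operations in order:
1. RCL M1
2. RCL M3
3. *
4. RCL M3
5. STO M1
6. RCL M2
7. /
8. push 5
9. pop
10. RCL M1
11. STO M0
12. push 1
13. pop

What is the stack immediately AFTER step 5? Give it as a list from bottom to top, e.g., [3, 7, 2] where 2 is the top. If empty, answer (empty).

After op 1 (RCL M1): stack=[0] mem=[0,0,0,0]
After op 2 (RCL M3): stack=[0,0] mem=[0,0,0,0]
After op 3 (*): stack=[0] mem=[0,0,0,0]
After op 4 (RCL M3): stack=[0,0] mem=[0,0,0,0]
After op 5 (STO M1): stack=[0] mem=[0,0,0,0]

[0]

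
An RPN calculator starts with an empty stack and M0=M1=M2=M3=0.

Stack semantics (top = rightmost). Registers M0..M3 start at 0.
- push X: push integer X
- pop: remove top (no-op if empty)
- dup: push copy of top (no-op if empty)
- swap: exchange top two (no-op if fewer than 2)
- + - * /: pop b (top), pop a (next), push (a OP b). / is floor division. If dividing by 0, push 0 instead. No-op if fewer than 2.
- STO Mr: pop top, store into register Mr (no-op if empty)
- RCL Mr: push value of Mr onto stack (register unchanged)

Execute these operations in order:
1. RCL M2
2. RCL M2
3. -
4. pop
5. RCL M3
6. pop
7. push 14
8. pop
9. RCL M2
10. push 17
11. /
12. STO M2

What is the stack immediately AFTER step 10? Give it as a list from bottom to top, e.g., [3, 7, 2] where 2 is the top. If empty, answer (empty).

After op 1 (RCL M2): stack=[0] mem=[0,0,0,0]
After op 2 (RCL M2): stack=[0,0] mem=[0,0,0,0]
After op 3 (-): stack=[0] mem=[0,0,0,0]
After op 4 (pop): stack=[empty] mem=[0,0,0,0]
After op 5 (RCL M3): stack=[0] mem=[0,0,0,0]
After op 6 (pop): stack=[empty] mem=[0,0,0,0]
After op 7 (push 14): stack=[14] mem=[0,0,0,0]
After op 8 (pop): stack=[empty] mem=[0,0,0,0]
After op 9 (RCL M2): stack=[0] mem=[0,0,0,0]
After op 10 (push 17): stack=[0,17] mem=[0,0,0,0]

[0, 17]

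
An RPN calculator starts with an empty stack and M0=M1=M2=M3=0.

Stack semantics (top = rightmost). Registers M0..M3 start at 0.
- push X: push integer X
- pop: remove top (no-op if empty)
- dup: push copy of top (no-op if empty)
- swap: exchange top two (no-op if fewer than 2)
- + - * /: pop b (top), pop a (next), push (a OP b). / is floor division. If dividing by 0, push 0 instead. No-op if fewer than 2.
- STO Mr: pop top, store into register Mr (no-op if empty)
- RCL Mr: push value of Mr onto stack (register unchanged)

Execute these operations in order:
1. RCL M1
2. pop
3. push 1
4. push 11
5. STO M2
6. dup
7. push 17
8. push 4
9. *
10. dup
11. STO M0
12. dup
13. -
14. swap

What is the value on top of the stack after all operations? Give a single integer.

After op 1 (RCL M1): stack=[0] mem=[0,0,0,0]
After op 2 (pop): stack=[empty] mem=[0,0,0,0]
After op 3 (push 1): stack=[1] mem=[0,0,0,0]
After op 4 (push 11): stack=[1,11] mem=[0,0,0,0]
After op 5 (STO M2): stack=[1] mem=[0,0,11,0]
After op 6 (dup): stack=[1,1] mem=[0,0,11,0]
After op 7 (push 17): stack=[1,1,17] mem=[0,0,11,0]
After op 8 (push 4): stack=[1,1,17,4] mem=[0,0,11,0]
After op 9 (*): stack=[1,1,68] mem=[0,0,11,0]
After op 10 (dup): stack=[1,1,68,68] mem=[0,0,11,0]
After op 11 (STO M0): stack=[1,1,68] mem=[68,0,11,0]
After op 12 (dup): stack=[1,1,68,68] mem=[68,0,11,0]
After op 13 (-): stack=[1,1,0] mem=[68,0,11,0]
After op 14 (swap): stack=[1,0,1] mem=[68,0,11,0]

Answer: 1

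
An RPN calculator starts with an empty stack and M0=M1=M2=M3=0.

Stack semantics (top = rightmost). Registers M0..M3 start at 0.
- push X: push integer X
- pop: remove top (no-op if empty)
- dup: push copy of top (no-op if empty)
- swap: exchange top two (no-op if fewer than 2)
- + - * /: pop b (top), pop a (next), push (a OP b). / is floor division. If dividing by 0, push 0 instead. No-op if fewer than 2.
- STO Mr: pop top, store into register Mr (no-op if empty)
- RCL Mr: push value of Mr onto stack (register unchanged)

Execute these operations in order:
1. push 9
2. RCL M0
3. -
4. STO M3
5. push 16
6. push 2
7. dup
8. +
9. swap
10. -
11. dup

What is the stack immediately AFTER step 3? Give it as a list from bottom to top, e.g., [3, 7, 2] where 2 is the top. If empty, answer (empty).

After op 1 (push 9): stack=[9] mem=[0,0,0,0]
After op 2 (RCL M0): stack=[9,0] mem=[0,0,0,0]
After op 3 (-): stack=[9] mem=[0,0,0,0]

[9]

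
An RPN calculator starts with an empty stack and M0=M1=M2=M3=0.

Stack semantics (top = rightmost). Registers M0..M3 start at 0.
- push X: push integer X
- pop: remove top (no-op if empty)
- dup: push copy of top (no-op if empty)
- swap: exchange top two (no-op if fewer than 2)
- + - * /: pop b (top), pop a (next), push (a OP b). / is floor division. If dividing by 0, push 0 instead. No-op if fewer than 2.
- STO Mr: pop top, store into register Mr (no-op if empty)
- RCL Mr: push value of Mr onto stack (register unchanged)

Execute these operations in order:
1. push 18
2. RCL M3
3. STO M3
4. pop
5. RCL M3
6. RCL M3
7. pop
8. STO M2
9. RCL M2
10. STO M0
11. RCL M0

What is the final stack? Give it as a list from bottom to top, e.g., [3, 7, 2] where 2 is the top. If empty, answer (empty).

After op 1 (push 18): stack=[18] mem=[0,0,0,0]
After op 2 (RCL M3): stack=[18,0] mem=[0,0,0,0]
After op 3 (STO M3): stack=[18] mem=[0,0,0,0]
After op 4 (pop): stack=[empty] mem=[0,0,0,0]
After op 5 (RCL M3): stack=[0] mem=[0,0,0,0]
After op 6 (RCL M3): stack=[0,0] mem=[0,0,0,0]
After op 7 (pop): stack=[0] mem=[0,0,0,0]
After op 8 (STO M2): stack=[empty] mem=[0,0,0,0]
After op 9 (RCL M2): stack=[0] mem=[0,0,0,0]
After op 10 (STO M0): stack=[empty] mem=[0,0,0,0]
After op 11 (RCL M0): stack=[0] mem=[0,0,0,0]

Answer: [0]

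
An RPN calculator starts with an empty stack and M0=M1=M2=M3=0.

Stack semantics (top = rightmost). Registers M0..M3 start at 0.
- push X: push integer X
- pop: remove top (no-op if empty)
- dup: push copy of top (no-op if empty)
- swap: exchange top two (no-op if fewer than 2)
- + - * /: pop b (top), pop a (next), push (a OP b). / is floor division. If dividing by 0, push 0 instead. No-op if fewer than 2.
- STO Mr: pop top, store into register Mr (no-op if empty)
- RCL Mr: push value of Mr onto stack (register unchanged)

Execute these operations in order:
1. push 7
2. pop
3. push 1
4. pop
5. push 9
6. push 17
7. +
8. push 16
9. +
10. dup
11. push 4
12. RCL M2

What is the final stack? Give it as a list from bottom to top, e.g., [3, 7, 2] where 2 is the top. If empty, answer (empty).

Answer: [42, 42, 4, 0]

Derivation:
After op 1 (push 7): stack=[7] mem=[0,0,0,0]
After op 2 (pop): stack=[empty] mem=[0,0,0,0]
After op 3 (push 1): stack=[1] mem=[0,0,0,0]
After op 4 (pop): stack=[empty] mem=[0,0,0,0]
After op 5 (push 9): stack=[9] mem=[0,0,0,0]
After op 6 (push 17): stack=[9,17] mem=[0,0,0,0]
After op 7 (+): stack=[26] mem=[0,0,0,0]
After op 8 (push 16): stack=[26,16] mem=[0,0,0,0]
After op 9 (+): stack=[42] mem=[0,0,0,0]
After op 10 (dup): stack=[42,42] mem=[0,0,0,0]
After op 11 (push 4): stack=[42,42,4] mem=[0,0,0,0]
After op 12 (RCL M2): stack=[42,42,4,0] mem=[0,0,0,0]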